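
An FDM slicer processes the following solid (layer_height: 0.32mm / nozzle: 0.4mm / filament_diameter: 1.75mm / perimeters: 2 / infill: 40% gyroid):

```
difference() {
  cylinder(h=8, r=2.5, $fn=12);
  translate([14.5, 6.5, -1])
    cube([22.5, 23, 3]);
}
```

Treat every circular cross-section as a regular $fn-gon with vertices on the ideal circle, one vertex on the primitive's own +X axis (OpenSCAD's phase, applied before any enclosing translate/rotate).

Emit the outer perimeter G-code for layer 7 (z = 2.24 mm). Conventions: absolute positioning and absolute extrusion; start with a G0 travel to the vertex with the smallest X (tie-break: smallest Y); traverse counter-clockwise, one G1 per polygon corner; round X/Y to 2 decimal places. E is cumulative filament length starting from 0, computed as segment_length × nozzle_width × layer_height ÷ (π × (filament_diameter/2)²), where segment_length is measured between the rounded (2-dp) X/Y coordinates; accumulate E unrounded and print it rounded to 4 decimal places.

G0 X-2.50 Y0.00 Z2.24
G1 X-2.17 Y-1.25 E0.0688
G1 X-1.25 Y-2.17 E0.1380
G1 X0.00 Y-2.50 E0.2068
G1 X1.25 Y-2.17 E0.2756
G1 X2.17 Y-1.25 E0.3449
G1 X2.50 Y0.00 E0.4137
G1 X2.17 Y1.25 E0.4825
G1 X1.25 Y2.17 E0.5517
G1 X0.00 Y2.50 E0.6205
G1 X-1.25 Y2.17 E0.6893
G1 X-2.17 Y1.25 E0.7585
G1 X-2.50 Y0.00 E0.8273

At z = 2.24 mm: the r=2.5 cylinder gives a regular 12-gon of circumradius 2.5 (constant along its height); the cube at (14.5, 6.5) is absent (z outside [-1, 2]); Taking the first minus the rest: none of the subtracted shapes is present at this height, so the r=2.5 cylinder is unchanged — 1 connected region. The outline is a single polygon with 12 vertices. Extrusion per mm of travel: 0.4 × 0.32 / (π × 0.875²) = 0.053216. Accumulating E over each segment gives final E = 0.8273.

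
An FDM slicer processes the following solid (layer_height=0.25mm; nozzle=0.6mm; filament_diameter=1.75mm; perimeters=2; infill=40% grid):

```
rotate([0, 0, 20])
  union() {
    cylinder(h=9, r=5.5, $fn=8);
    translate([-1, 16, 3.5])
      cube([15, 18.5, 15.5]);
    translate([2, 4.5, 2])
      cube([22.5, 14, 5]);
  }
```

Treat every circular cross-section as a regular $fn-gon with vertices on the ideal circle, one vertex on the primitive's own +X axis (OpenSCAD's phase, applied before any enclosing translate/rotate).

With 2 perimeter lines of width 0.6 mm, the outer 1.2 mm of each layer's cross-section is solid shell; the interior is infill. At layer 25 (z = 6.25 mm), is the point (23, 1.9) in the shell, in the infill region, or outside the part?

outside

At z = 6.25 mm: the cylinder: section is a regular 8-gon, circumradius r=5.5; the cube at (-1, 16) is present — its section is the full 15×18.5 rectangle; the 22.5×14 cube at (2, 4.5) contributes its full rectangle; Taking the union: the regions partially overlap (shared area 30.04 mm²), so overlapping operands fuse into one piece — 1 connected region; (rotated 20° about Z; rotation is an isometry so areas/perimeters/island counts are preserved). Overall, the cross-section is a single solid region. Undo the 20° rotation: the query point maps to (22.263, -6.081) in the un-rotated model frame. The nearest boundary edge runs (24.50, 4.50)→(2.41, 4.50); distance from the point to it = 10.58 mm. The point is not inside any of the regions above, so it lies outside the cross-section (10.58 mm from the nearest boundary).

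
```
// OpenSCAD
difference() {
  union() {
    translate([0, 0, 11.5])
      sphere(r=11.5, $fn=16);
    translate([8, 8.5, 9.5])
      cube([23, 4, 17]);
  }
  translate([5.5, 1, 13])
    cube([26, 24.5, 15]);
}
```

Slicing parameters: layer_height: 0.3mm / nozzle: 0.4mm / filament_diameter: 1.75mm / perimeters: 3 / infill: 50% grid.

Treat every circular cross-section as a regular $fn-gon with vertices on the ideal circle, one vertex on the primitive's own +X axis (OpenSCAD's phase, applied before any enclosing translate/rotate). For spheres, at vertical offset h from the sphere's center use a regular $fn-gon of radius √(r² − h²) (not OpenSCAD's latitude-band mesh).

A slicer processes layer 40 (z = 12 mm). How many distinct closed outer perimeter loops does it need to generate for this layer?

2

At z = 12 mm: the r=11.5 sphere slices to a regular 16-gon of circumradius 11.489 (√(r²−h²) with h=0.5 from center); the cube at (8, 8.5) (footprint 23×4) is included at this height; Taking the union: the 2 present regions are separate (no shared area or edge), so areas and boundary lengths simply add and each stays a separate island — 2 connected regions; the cube at (5.5, 1) is not intersected at this z (z outside [13, 28]); Subtracting the remaining from the first: none of the subtracted shapes is present at this height, so that combined region is unchanged — 2 connected regions. The result has 2 disconnected regions.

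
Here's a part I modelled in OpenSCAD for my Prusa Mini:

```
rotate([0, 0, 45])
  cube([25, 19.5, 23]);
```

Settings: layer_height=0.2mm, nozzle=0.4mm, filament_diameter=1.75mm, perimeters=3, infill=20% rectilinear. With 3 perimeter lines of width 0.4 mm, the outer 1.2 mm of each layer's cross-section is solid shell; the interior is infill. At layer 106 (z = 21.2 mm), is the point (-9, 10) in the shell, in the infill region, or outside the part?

At z = 21.2 mm: the cube is present — its section is the full 25×19.5 rectangle; (rotated 45° about Z; rotation is an isometry so areas/perimeters/island counts are preserved). Overall, the cross-section is a single solid region. Undo the 45° rotation: the query point maps to (0.707, 13.435) in the un-rotated model frame. The nearest boundary edge runs (0.00, 19.50)→(0.00, 0.00); distance from the point to it = 0.71 mm. The point is inside the cross-section, 0.71 mm from the nearest boundary — within the 1.2 mm shell band (3 × 0.4).

shell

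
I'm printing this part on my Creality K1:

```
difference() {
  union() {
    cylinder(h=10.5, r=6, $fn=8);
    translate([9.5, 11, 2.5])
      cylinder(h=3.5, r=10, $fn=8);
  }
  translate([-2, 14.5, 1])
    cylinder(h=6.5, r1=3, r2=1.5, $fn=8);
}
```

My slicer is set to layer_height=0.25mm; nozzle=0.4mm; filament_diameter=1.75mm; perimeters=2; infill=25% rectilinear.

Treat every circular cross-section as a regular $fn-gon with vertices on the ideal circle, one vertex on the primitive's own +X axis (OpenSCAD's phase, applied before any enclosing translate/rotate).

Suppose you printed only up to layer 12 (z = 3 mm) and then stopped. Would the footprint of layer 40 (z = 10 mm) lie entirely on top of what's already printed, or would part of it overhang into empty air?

Compare the two slices. At z = 3: the cylinder: section is a regular 8-gon, circumradius r=6 (area = (8/2)·6.000²·sin(360°/8) = 101.82 mm²); the r=10 cylinder at (9.5, 11) gives a regular 8-gon of circumradius 10 (constant along its height) (area = (8/2)·10.000²·sin(360°/8) = 282.84 mm²); Merging all regions: the regions partially overlap — summed areas 384.67 mm² minus the doubly-counted overlap 2.50 mm² gives 382.17 mm² — area = 382.17 mm²; the cone at (-2, 14.5) (r1=3→r2=1.5) has section circumradius 2.538 here — a regular 8-gon (area = (8/2)·2.538²·sin(360°/8) = 18.23 mm²); Taking the first minus the rest: starting from that combined region (382.17 mm²), the cone at (-2, 14.5) misses the remaining region (no effect) — area = 382.17 mm². At z = 10: the r=6 cylinder contributes a regular 8-gon of circumradius 6 (area = (8/2)·6.000²·sin(360°/8) = 101.82 mm²); the cylinder at (9.5, 11) does not reach this height (z outside [2.5, 6]); Taking the union: only the r=6 cylinder is present, so the union is just that shape — area = 101.82 mm²; the cone at (-2, 14.5) is absent (z outside [1, 7.5]); Subtracting the remaining from the first: none of the subtracted shapes is present at this height, so the result so far is unchanged — area = 101.82 mm². Checking containment: the cross-section at z = 10 is a subset of the cross-section at z = 3.

entirely on top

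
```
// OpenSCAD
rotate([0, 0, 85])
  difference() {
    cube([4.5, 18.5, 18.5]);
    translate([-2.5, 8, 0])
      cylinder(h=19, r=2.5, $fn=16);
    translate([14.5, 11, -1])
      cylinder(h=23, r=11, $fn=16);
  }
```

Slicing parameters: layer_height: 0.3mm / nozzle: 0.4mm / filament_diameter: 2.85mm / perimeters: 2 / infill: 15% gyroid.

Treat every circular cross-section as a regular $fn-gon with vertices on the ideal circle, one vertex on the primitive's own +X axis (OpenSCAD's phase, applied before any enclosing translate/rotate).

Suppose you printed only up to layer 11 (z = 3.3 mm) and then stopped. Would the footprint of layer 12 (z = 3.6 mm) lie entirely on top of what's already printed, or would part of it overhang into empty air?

entirely on top

Compare the two slices. At z = 3.3: the 4.5×18.5 cube contributes its full rectangle (area 83.25 mm²); the r=2.5 cylinder at (-2.5, 8) gives a regular 16-gon of circumradius 2.5 (constant along its height) (area = (16/2)·2.500²·sin(360°/16) = 19.13 mm²); the r=11 cylinder at (14.5, 11) gives a regular 16-gon of circumradius 11 (constant along its height) (area = (16/2)·11.000²·sin(360°/16) = 370.44 mm²); After the difference (first − rest): starting from the 4.5×18.5 cube (83.25 mm²), the r=2.5 cylinder at (-2.5, 8) misses the remaining region (no effect); the r=11 cylinder at (14.5, 11) partially overlaps it — only the 4.93 mm² overlap (of its 370.44 mm²) is removed, clipping the outline — area = 78.32 mm²; (whole slice rotated 85° about Z — lengths, areas and connectivity unchanged). At z = 3.6: the 4.5×18.5 cube contributes its full rectangle (area 83.25 mm²); the cylinder at (-2.5, 8): section is a regular 16-gon, circumradius r=2.5 (area = (16/2)·2.500²·sin(360°/16) = 19.13 mm²); the r=11 cylinder at (14.5, 11) gives a regular 16-gon of circumradius 11 (constant along its height) (area = (16/2)·11.000²·sin(360°/16) = 370.44 mm²); Taking the first minus the rest: starting from the 4.5×18.5 cube (83.25 mm²), the r=2.5 cylinder at (-2.5, 8) misses the remaining region (no effect); the r=11 cylinder at (14.5, 11) partially overlaps it — only the 4.93 mm² overlap (of its 370.44 mm²) is removed, clipping the outline — area = 78.32 mm²; (whole slice rotated 85° about Z — lengths, areas and connectivity unchanged). Checking containment: the cross-section at z = 3.6 is a subset of the cross-section at z = 3.3.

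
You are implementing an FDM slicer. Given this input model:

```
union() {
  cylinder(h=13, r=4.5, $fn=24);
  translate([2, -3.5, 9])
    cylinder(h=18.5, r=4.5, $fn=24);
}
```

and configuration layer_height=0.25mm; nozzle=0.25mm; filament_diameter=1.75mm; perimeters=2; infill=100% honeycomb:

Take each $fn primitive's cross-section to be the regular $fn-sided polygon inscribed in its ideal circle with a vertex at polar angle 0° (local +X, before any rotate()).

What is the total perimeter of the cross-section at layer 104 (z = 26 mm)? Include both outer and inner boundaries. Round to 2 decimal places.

At z = 26 mm: the cylinder is absent (z outside [0, 13]); the r=4.5 cylinder at (2, -3.5) contributes a regular 24-gon of circumradius 4.5 (perimeter = 2·24·4.500·sin(180°/24) = 28.19 mm); Merging all regions: only the r=4.5 cylinder at (2, -3.5) is present, so the union is just that shape — boundary = 28.19 mm. Overall, the cross-section is a single solid region. Total boundary length (outer) = 28.19 mm.

28.19 mm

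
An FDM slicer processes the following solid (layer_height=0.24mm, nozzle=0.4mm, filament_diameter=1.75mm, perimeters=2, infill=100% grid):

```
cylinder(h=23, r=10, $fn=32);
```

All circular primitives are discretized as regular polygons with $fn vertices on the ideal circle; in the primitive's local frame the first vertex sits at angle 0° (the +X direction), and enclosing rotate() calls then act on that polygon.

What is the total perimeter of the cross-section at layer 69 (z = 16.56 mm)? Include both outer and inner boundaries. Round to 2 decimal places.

62.73 mm

At z = 16.56 mm: the r=10 cylinder gives a regular 32-gon of circumradius 10 (constant along its height) (perimeter = 2·32·10.000·sin(180°/32) = 62.73 mm). Overall, the cross-section is a single solid region. Total boundary length (outer) = 62.73 mm.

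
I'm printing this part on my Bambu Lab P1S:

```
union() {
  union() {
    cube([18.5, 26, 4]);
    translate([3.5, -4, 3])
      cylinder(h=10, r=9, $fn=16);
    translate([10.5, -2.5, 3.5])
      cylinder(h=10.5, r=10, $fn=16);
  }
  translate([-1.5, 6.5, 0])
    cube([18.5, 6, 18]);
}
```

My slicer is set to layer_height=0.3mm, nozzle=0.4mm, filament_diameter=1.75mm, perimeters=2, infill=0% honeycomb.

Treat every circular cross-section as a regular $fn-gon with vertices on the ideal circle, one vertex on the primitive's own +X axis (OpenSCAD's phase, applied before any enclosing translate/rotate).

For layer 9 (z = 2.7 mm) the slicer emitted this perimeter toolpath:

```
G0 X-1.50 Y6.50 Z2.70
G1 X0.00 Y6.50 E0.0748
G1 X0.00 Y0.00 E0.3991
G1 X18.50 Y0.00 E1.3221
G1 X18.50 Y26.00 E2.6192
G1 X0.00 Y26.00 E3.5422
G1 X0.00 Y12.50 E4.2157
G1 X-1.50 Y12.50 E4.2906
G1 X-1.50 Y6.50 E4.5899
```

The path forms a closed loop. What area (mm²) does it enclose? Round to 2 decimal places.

Apply the shoelace formula to the sequence of (X, Y) vertices; enclosed area = 490.00 mm².

490.00 mm²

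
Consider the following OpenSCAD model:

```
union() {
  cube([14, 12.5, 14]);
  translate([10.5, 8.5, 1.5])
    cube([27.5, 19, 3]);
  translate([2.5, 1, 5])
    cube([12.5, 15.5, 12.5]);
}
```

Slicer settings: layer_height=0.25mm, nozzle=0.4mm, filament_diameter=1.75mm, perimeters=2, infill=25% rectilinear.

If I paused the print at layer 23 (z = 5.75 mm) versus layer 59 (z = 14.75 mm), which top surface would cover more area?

layer 23 (z = 5.75 mm)

Layer 23 (z = 5.75): the cube (footprint 14×12.5) is included at this height (area 175.00 mm²); the cube at (10.5, 8.5) is absent (z outside [1.5, 4.5]); the cube at (2.5, 1) is present — its section is the full 12.5×15.5 rectangle (area 193.75 mm²); Merging all regions: the regions partially overlap — summed areas 368.75 mm² minus the doubly-counted overlap 132.25 mm² gives 236.50 mm² — area = 236.50 mm². So its area = 236.50 mm². Layer 59 (z = 14.75): the cube is absent (z outside [0, 14]); the cube at (10.5, 8.5) does not reach this height (z outside [1.5, 4.5]); the 12.5×15.5 cube at (2.5, 1) contributes its full rectangle (area 193.75 mm²); Merging all regions: only the 12.5×15.5 cube at (2.5, 1) is present, so the union is just that shape — area = 193.75 mm². So its area = 193.75 mm². Layer 23 is larger (236.50 vs 193.75 mm²).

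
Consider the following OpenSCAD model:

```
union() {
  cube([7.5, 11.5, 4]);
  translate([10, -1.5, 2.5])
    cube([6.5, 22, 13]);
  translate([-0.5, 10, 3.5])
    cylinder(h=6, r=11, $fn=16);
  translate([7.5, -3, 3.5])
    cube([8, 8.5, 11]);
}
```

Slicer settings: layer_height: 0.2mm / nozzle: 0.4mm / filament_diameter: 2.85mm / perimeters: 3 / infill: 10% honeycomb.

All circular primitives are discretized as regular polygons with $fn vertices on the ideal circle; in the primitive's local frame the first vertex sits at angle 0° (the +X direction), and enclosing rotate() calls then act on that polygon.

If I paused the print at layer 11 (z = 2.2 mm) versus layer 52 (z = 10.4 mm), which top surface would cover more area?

layer 52 (z = 10.4 mm)

Layer 11 (z = 2.2): the cube is present — its section is the full 7.5×11.5 rectangle (area 86.25 mm²); the cube at (10, -1.5) is not intersected at this z (z outside [2.5, 15.5]); the cylinder at (-0.5, 10) does not reach this height (z outside [3.5, 9.5]); the cube at (7.5, -3) is not intersected at this z (z outside [3.5, 14.5]); Merging all regions: only the 7.5×11.5 cube is present, so the union is just that shape — area = 86.25 mm². So its area = 86.25 mm². Layer 52 (z = 10.4): the cube is not intersected at this z (z outside [0, 4]); the cube at (10, -1.5) is present — its section is the full 6.5×22 rectangle (area 143.00 mm²); the cylinder at (-0.5, 10) is not intersected at this z (z outside [3.5, 9.5]); the cube at (7.5, -3) (footprint 8×8.5) is included at this height (area 68.00 mm²); Combining (union): the regions partially overlap — summed areas 211.00 mm² minus the doubly-counted overlap 38.50 mm² gives 172.50 mm² — area = 172.50 mm². So its area = 172.50 mm². Layer 52 is larger (172.50 vs 86.25 mm²).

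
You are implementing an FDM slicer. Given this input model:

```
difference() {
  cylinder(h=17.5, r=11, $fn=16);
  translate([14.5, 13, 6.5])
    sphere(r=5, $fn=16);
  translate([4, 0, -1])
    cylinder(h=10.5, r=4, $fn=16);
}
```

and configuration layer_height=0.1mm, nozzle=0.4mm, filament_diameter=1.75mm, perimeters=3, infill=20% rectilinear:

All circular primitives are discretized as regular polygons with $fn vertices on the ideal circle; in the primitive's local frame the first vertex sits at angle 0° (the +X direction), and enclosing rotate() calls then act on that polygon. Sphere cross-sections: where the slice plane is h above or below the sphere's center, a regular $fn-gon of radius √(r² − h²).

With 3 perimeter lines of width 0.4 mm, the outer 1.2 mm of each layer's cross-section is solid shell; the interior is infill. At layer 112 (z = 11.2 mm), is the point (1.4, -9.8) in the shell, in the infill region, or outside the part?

At z = 11.2 mm: the r=11 cylinder contributes a regular 16-gon of circumradius 11; the r=5 sphere at (14.5, 13) contributes a regular 16-gon of circumradius √(5²−4.7²) = 1.706; the cylinder at (4, 0) is not intersected at this z (z outside [-1, 9.5]); After the difference (first − rest): starting from the r=11 cylinder, the r=5 sphere at (14.5, 13) misses the remaining region (no effect) — 1 connected region. Overall, the cross-section is a single solid region. The nearest boundary edge runs (4.21, -10.16)→(-0.00, -11.00); distance from the point to it = 0.90 mm. The point is inside the cross-section, 0.90 mm from the nearest boundary — within the 1.2 mm shell band (3 × 0.4).

shell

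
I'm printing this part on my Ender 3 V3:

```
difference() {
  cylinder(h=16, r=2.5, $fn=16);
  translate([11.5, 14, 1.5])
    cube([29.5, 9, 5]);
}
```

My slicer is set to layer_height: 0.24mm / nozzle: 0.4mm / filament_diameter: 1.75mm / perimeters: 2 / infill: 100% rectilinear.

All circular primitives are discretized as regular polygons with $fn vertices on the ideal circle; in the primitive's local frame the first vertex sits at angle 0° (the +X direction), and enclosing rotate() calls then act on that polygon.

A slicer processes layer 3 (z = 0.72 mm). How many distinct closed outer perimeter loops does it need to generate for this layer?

1

At z = 0.72 mm: the r=2.5 cylinder gives a regular 16-gon of circumradius 2.5 (constant along its height); the cube at (11.5, 14) does not reach this height (z outside [1.5, 6.5]); Taking the first minus the rest: none of the subtracted shapes is present at this height, so the r=2.5 cylinder is unchanged — 1 connected region. The result has 1 disconnected region.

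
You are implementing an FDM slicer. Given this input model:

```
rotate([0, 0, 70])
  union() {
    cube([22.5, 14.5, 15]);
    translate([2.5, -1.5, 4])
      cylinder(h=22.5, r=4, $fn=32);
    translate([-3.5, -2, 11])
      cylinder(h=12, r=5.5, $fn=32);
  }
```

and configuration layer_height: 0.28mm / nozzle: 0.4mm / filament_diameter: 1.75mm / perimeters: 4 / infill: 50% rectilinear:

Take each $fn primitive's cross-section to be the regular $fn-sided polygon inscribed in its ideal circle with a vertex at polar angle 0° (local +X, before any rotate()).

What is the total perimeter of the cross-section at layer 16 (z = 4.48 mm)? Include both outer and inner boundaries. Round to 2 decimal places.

83.84 mm

At z = 4.48 mm: the cube is present — its section is the full 22.5×14.5 rectangle (perimeter 74.00 mm); the cylinder at (2.5, -1.5): section is a regular 32-gon, circumradius r=4 (perimeter = 2·32·4.000·sin(180°/32) = 25.09 mm); the cylinder at (-3.5, -2) does not reach this height (z outside [11, 23]); Merging all regions: the regions partially overlap (shared area 12.17 mm²), so the edge portions inside another operand are dropped and the merged outline is re-measured after clipping — boundary = 83.84 mm; (whole slice rotated 70° about Z — lengths, areas and connectivity unchanged). Overall, the cross-section is a single solid region. Total boundary length (outer) = 83.84 mm.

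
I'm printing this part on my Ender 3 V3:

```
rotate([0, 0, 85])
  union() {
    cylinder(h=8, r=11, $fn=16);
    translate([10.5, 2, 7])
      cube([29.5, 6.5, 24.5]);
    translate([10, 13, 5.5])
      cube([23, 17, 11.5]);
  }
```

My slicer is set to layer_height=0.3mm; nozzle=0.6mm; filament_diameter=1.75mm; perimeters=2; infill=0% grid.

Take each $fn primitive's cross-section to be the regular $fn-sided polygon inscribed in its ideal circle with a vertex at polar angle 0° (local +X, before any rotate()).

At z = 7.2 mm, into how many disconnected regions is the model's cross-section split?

At z = 7.2 mm: the cylinder: section is a regular 16-gon, circumradius r=11; the cube at (10.5, 2) is present — its section is the full 29.5×6.5 rectangle; the cube at (10, 13) (footprint 23×17) is included at this height; Merging all regions: the regions partially overlap (shared area 0.03 mm²), so overlapping operands fuse into one piece — 2 connected regions; (whole slice rotated 85° about Z — lengths, areas and connectivity unchanged). The result has 2 disconnected regions.

2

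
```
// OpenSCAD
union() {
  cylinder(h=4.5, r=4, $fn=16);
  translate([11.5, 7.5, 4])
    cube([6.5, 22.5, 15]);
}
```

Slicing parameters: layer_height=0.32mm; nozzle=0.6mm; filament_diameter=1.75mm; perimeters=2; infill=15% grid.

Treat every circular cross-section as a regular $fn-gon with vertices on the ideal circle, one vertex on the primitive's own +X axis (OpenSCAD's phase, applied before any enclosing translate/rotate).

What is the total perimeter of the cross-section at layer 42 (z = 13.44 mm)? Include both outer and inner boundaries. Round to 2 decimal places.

At z = 13.44 mm: the cylinder is not intersected at this z (z outside [0, 4.5]); the cube at (11.5, 7.5) is present — its section is the full 6.5×22.5 rectangle (perimeter 58.00 mm); Merging all regions: only the 6.5×22.5 cube at (11.5, 7.5) is present, so the union is just that shape — boundary = 58.00 mm. Overall, the cross-section is a single solid region. Total boundary length (outer) = 58.00 mm.

58.00 mm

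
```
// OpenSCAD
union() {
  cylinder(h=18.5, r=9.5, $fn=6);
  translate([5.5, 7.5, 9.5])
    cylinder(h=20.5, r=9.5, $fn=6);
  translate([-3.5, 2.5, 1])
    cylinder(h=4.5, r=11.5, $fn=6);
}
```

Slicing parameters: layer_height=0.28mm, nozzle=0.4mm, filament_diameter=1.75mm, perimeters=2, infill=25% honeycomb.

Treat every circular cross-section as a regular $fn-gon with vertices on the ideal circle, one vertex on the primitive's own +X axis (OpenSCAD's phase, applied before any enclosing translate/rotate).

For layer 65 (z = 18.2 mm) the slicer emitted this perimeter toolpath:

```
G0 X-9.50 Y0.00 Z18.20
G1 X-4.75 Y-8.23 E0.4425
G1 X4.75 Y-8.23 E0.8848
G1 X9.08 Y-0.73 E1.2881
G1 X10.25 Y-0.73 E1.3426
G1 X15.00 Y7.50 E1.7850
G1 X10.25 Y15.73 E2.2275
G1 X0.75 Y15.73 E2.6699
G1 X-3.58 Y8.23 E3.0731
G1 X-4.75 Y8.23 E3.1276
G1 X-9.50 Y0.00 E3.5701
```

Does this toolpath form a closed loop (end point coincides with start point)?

Start point (G0): (-9.50, 0.00). End point (last G1): the path returns to the start — closed.

yes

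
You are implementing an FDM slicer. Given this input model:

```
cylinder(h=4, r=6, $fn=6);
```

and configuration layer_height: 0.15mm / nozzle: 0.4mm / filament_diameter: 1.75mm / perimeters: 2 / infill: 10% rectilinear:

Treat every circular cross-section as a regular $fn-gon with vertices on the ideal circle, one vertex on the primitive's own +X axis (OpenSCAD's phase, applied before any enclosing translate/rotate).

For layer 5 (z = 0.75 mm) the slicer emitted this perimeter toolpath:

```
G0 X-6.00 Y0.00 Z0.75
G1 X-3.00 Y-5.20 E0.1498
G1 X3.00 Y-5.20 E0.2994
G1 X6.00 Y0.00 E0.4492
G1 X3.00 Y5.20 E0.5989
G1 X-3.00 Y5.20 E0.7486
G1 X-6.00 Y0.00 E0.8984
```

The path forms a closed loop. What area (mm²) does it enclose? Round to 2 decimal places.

Apply the shoelace formula to the sequence of (X, Y) vertices; enclosed area = 93.60 mm².

93.60 mm²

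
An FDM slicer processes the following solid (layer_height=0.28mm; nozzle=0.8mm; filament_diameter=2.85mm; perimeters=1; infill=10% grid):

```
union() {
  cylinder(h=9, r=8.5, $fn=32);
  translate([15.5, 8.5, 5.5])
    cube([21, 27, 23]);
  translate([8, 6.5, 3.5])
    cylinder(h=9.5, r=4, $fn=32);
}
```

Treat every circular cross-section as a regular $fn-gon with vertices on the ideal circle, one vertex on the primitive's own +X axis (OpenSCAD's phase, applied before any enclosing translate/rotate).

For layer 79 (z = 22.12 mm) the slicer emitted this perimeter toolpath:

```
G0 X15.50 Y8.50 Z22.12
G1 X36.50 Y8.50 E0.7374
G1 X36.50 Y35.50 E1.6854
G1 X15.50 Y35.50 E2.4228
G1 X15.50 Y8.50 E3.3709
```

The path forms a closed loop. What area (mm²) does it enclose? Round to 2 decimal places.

Apply the shoelace formula to the sequence of (X, Y) vertices; enclosed area = 567.00 mm².

567.00 mm²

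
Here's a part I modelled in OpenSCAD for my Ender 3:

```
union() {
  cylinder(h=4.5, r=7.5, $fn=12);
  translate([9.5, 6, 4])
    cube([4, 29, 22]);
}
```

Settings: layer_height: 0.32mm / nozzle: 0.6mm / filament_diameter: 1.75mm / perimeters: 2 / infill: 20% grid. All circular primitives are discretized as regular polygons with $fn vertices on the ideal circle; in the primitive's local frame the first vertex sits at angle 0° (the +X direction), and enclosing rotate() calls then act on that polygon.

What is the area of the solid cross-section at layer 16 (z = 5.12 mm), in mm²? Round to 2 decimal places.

116.00 mm²

At z = 5.12 mm: the cylinder is not intersected at this z (z outside [0, 4.5]); the cube at (9.5, 6) (footprint 4×29) is included at this height (area 116.00 mm²); Combining (union): only the 4×29 cube at (9.5, 6) is present, so the union is just that shape — area = 116.00 mm². Overall, the cross-section is a single solid region. Net area = 116.00 mm².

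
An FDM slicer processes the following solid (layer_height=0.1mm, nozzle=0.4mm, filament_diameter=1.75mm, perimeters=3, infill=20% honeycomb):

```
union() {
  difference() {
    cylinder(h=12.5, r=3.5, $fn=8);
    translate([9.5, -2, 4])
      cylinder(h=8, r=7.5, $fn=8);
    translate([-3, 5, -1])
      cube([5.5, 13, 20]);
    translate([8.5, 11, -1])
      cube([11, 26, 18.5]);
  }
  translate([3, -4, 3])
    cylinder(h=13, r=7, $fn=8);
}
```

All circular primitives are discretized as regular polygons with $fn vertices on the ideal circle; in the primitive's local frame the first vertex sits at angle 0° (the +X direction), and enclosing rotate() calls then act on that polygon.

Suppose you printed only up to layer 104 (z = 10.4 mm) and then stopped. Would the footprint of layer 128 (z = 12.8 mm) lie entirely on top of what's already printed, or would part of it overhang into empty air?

Compare the two slices. At z = 10.4: the cylinder: section is a regular 8-gon, circumradius r=3.5 (area = (8/2)·3.500²·sin(360°/8) = 34.65 mm²); the r=7.5 cylinder at (9.5, -2) contributes a regular 8-gon of circumradius 7.5 (area = (8/2)·7.500²·sin(360°/8) = 159.10 mm²); the cube at (-3, 5) (footprint 5.5×13) is included at this height (area 71.50 mm²); the cube at (8.5, 11) is present — its section is the full 11×26 rectangle (area 286.00 mm²); Subtracting the remaining from the first: starting from the r=3.5 cylinder (34.65 mm²), the r=7.5 cylinder at (9.5, -2) partially overlaps it — only the 1.85 mm² overlap (of its 159.10 mm²) is removed, clipping the outline; the 5.5×13 cube at (-3, 5) misses the remaining region (no effect); the 11×26 cube at (8.5, 11) misses the remaining region (no effect) — area = 32.79 mm²; the cylinder at (3, -4): section is a regular 8-gon, circumradius r=7 (area = (8/2)·7.000²·sin(360°/8) = 138.59 mm²); Merging all regions: the regions partially overlap — summed areas 171.39 mm² minus the doubly-counted overlap 24.32 mm² gives 147.07 mm² — area = 147.07 mm². At z = 12.8: the cylinder is not intersected at this z (z outside [0, 12.5]); the cylinder at (9.5, -2) is not intersected at this z (z outside [4, 12]); the 5.5×13 cube at (-3, 5) contributes its full rectangle (area 71.50 mm²); the cube at (8.5, 11) is present — its section is the full 11×26 rectangle (area 286.00 mm²); Subtracting the remaining from the first: the first operand is absent here, so nothing remains; the r=7 cylinder at (3, -4) contributes a regular 8-gon of circumradius 7 (area = (8/2)·7.000²·sin(360°/8) = 138.59 mm²); Merging all regions: only the r=7 cylinder at (3, -4) is present, so the union is just that shape — area = 138.59 mm². Checking containment: the cross-section at z = 12.8 is a subset of the cross-section at z = 10.4.

entirely on top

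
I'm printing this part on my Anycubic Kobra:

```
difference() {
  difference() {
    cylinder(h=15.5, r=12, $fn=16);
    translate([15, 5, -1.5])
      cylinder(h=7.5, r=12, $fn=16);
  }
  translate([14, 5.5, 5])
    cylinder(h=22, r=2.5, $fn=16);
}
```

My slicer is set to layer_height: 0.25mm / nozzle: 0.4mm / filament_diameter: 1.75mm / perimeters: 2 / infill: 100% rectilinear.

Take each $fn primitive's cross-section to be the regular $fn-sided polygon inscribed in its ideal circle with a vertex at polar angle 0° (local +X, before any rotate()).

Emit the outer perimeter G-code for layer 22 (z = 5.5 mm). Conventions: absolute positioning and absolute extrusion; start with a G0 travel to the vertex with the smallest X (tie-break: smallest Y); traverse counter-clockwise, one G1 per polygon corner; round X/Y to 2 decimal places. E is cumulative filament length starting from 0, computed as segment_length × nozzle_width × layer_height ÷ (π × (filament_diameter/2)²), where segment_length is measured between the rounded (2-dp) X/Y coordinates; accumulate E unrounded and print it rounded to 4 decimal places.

G0 X-12.00 Y0.00 Z5.50
G1 X-11.09 Y-4.59 E0.1945
G1 X-8.49 Y-8.49 E0.3894
G1 X-4.59 Y-11.09 E0.5843
G1 X0.00 Y-12.00 E0.7788
G1 X4.59 Y-11.09 E0.9734
G1 X8.49 Y-8.49 E1.1682
G1 X10.19 Y-5.94 E1.2957
G1 X6.51 Y-3.49 E1.4795
G1 X3.91 Y0.41 E1.6743
G1 X3.00 Y5.00 E1.8689
G1 X3.91 Y9.59 E2.0634
G1 X4.81 Y10.94 E2.1309
G1 X4.59 Y11.09 E2.1420
G1 X0.00 Y12.00 E2.3365
G1 X-4.59 Y11.09 E2.5310
G1 X-8.49 Y8.49 E2.7259
G1 X-11.09 Y4.59 E2.9208
G1 X-12.00 Y0.00 E3.1153

At z = 5.5 mm: the r=12 cylinder gives a regular 16-gon of circumradius 12 (constant along its height); the r=12 cylinder at (15, 5) gives a regular 16-gon of circumradius 12 (constant along its height); Taking the first minus the rest: starting from the r=12 cylinder, the r=12 cylinder at (15, 5) partially overlaps it — only the 96.34 mm² overlap (of its 440.85 mm²) is removed, clipping the outline — 1 connected region; the r=2.5 cylinder at (14, 5.5) contributes a regular 16-gon of circumradius 2.5; Subtracting the remaining from the first: starting from that combined region, the r=2.5 cylinder at (14, 5.5) misses the remaining region (no effect) — 1 connected region. The outline is a single polygon with 18 vertices. Extrusion per mm of travel: 0.4 × 0.25 / (π × 0.875²) = 0.041575. Accumulating E over each segment gives final E = 3.1153.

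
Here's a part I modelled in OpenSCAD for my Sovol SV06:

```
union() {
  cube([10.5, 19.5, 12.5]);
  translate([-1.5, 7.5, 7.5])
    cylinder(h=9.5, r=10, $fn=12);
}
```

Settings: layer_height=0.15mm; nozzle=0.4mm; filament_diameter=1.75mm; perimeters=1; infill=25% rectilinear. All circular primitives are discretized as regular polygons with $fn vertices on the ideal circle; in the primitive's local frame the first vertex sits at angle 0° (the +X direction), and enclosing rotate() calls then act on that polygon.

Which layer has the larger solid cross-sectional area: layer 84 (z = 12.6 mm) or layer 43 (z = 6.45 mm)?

Layer 84 (z = 12.6): the cube is absent (z outside [0, 12.5]); the cylinder at (-1.5, 7.5): section is a regular 12-gon, circumradius r=10 (area = (12/2)·10.000²·sin(360°/12) = 300.00 mm²); Taking the union: only the r=10 cylinder at (-1.5, 7.5) is present, so the union is just that shape — area = 300.00 mm². So its area = 300.00 mm². Layer 43 (z = 6.45): the cube (footprint 10.5×19.5) is included at this height (area 204.75 mm²); the cylinder at (-1.5, 7.5) does not reach this height (z outside [7.5, 17]); Combining (union): only the 10.5×19.5 cube is present, so the union is just that shape — area = 204.75 mm². So its area = 204.75 mm². Layer 84 is larger (300.00 vs 204.75 mm²).

layer 84 (z = 12.6 mm)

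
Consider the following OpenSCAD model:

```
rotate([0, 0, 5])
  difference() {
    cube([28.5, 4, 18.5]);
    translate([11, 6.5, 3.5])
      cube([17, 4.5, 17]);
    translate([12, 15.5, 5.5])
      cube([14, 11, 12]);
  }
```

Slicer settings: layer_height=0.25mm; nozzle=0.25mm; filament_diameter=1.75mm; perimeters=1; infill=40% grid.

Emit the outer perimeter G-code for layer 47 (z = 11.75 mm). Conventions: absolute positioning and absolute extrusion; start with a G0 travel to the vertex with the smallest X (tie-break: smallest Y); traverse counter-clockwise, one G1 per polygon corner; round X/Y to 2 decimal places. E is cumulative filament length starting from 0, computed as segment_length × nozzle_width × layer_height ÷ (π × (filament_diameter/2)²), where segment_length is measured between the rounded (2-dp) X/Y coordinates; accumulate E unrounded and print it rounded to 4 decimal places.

At z = 11.75 mm: the 28.5×4 cube contributes its full rectangle; the 17×4.5 cube at (11, 6.5) contributes its full rectangle; the cube at (12, 15.5) (footprint 14×11) is included at this height; Subtracting the remaining from the first: starting from the 28.5×4 cube, the 17×4.5 cube at (11, 6.5) misses the remaining region (no effect); the 14×11 cube at (12, 15.5) misses the remaining region (no effect) — 1 connected region; (whole slice rotated 5° about Z — lengths, areas and connectivity unchanged). The outline is a single polygon with 4 vertices. Extrusion per mm of travel: 0.25 × 0.25 / (π × 0.875²) = 0.025984. Accumulating E over each segment gives final E = 1.6889.

G0 X-0.35 Y3.98 Z11.75
G1 X0.00 Y0.00 E0.1038
G1 X28.39 Y2.48 E0.8443
G1 X28.04 Y6.47 E0.9484
G1 X-0.35 Y3.98 E1.6889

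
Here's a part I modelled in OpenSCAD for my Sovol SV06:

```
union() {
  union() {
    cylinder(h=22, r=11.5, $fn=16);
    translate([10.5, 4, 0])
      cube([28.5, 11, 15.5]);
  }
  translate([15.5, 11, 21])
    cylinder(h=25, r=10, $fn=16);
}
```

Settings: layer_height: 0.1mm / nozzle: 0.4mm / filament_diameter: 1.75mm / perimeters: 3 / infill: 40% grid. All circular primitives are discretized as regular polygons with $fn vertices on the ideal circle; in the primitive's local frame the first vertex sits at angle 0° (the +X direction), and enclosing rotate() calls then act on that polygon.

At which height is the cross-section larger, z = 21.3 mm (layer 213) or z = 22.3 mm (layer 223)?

Layer 213 (z = 21.3): the r=11.5 cylinder contributes a regular 16-gon of circumradius 11.5 (area = (16/2)·11.500²·sin(360°/16) = 404.88 mm²); the cube at (10.5, 4) is not intersected at this z (z outside [0, 15.5]); Combining (union): only the r=11.5 cylinder is present, so the union is just that shape — area = 404.88 mm²; the r=10 cylinder at (15.5, 11) contributes a regular 16-gon of circumradius 10 (area = (16/2)·10.000²·sin(360°/16) = 306.15 mm²); Taking the union: the regions partially overlap — summed areas 711.03 mm² minus the doubly-counted overlap 13.94 mm² gives 697.08 mm² — area = 697.08 mm². So its area = 697.08 mm². Layer 223 (z = 22.3): the cylinder is absent (z outside [0, 22]); the cube at (10.5, 4) is not intersected at this z (z outside [0, 15.5]); Taking the union: nothing is present at this height; the r=10 cylinder at (15.5, 11) gives a regular 16-gon of circumradius 10 (constant along its height) (area = (16/2)·10.000²·sin(360°/16) = 306.15 mm²); Merging all regions: only the r=10 cylinder at (15.5, 11) is present, so the union is just that shape — area = 306.15 mm². So its area = 306.15 mm². Layer 213 is larger (697.08 vs 306.15 mm²).

layer 213 (z = 21.3 mm)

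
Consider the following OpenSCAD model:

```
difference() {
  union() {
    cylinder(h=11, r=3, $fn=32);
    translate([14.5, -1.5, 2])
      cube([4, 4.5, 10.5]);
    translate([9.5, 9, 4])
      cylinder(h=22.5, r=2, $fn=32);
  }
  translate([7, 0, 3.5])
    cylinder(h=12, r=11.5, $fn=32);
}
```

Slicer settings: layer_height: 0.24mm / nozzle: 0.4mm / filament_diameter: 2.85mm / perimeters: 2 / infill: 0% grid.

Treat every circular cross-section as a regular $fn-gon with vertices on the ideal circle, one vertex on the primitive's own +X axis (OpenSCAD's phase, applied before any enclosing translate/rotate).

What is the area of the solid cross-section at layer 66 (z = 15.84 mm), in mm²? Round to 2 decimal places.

12.49 mm²

At z = 15.84 mm: the cylinder does not reach this height (z outside [0, 11]); the cube at (14.5, -1.5) is absent (z outside [2, 12.5]); the cylinder at (9.5, 9): section is a regular 32-gon, circumradius r=2 (area = (32/2)·2.000²·sin(360°/32) = 12.49 mm²); Merging all regions: only the r=2 cylinder at (9.5, 9) is present, so the union is just that shape — area = 12.49 mm²; the cylinder at (7, 0) is absent (z outside [3.5, 15.5]); After the difference (first − rest): none of the subtracted shapes is present at this height, so the result so far is unchanged — area = 12.49 mm². Overall, the cross-section is a single solid region. Net area = 12.49 mm².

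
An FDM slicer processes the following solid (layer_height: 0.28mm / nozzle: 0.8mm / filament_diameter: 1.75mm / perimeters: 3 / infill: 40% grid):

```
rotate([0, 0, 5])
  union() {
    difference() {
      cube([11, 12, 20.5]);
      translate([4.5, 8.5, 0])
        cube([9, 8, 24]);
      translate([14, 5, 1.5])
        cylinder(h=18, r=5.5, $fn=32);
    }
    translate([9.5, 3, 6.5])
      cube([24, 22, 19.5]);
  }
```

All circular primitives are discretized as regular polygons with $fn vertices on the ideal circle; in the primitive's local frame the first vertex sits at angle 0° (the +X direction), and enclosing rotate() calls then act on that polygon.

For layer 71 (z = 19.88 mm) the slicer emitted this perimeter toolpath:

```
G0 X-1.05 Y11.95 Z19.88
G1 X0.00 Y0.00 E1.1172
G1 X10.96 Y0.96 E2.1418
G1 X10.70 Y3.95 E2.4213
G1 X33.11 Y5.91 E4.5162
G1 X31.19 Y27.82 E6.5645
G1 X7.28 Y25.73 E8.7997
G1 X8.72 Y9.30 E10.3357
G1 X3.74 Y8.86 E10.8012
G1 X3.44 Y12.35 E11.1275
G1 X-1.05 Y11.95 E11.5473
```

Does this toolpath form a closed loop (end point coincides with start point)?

Start point (G0): (-1.05, 11.95). End point (last G1): the path returns to the start — closed.

yes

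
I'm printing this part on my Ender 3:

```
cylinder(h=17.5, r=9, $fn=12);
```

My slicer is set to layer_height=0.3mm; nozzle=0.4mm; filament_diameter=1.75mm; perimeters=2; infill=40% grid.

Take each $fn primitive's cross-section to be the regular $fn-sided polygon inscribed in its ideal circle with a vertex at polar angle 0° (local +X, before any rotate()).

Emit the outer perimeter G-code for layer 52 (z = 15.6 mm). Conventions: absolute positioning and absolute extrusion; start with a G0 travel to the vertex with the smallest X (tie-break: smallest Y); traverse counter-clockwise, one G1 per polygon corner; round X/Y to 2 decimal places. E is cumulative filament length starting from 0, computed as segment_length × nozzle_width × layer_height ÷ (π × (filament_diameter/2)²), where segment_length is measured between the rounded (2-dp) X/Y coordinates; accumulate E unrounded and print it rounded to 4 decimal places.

At z = 15.6 mm: the cylinder: section is a regular 12-gon, circumradius r=9. The outline is a single polygon with 12 vertices. Extrusion per mm of travel: 0.4 × 0.3 / (π × 0.875²) = 0.049890. Accumulating E over each segment gives final E = 2.7884.

G0 X-9.00 Y0.00 Z15.60
G1 X-7.79 Y-4.50 E0.2325
G1 X-4.50 Y-7.79 E0.4646
G1 X0.00 Y-9.00 E0.6971
G1 X4.50 Y-7.79 E0.9296
G1 X7.79 Y-4.50 E1.1617
G1 X9.00 Y0.00 E1.3942
G1 X7.79 Y4.50 E1.6267
G1 X4.50 Y7.79 E1.8588
G1 X0.00 Y9.00 E2.0913
G1 X-4.50 Y7.79 E2.3237
G1 X-7.79 Y4.50 E2.5559
G1 X-9.00 Y0.00 E2.7884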